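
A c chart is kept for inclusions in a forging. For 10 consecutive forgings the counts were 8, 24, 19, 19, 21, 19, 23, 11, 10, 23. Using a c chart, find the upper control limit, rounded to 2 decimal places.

30.32

c̄ = (8 + 24 + 19 + 19 + 21 + 19 + 23 + 11 + 10 + 23) / 10 = 177 / 10 = 17.7000
UCL = c̄ + 3√c̄ = 17.7000 + 3 × √17.7000 = 17.7000 + 3 × 4.2071 = 30.3214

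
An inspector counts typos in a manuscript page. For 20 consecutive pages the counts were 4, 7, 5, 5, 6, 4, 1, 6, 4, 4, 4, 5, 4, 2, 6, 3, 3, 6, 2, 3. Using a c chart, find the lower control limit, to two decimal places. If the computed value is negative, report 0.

c̄ = (4 + 7 + 5 + 5 + 6 + 4 + 1 + 6 + 4 + 4 + 4 + 5 + 4 + 2 + 6 + 3 + 3 + 6 + 2 + 3) / 20 = 84 / 20 = 4.2000
LCL = c̄ − 3√c̄ = 4.2000 − 3 × 2.0494 = -1.9482 → 0 (cannot be negative)

0.00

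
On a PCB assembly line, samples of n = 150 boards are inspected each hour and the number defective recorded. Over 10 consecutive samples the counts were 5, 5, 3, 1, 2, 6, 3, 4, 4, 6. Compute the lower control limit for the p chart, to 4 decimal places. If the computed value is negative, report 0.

0.0000

p̄ = Σdᵢ / (k·n) = 39 / (10 × 150) = 0.02600
LCL = p̄ − 3·√(p̄(1−p̄)/n) = 0.02600 − 3 × 0.01299 = -0.01298 → 0 (negative, so LCL = 0)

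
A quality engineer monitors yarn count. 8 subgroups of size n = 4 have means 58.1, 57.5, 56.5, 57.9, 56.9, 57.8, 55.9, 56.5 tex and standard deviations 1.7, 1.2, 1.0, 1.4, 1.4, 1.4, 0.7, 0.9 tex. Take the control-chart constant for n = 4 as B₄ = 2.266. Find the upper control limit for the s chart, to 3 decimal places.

s̄ = (1.7 + 1.2 + 1.0 + 1.4 + 1.4 + 1.4 + 0.7 + 0.9) / 8 = 1.2125
UCL_s = B₄·s̄ = 2.266 × 1.2125 = 2.7475

2.748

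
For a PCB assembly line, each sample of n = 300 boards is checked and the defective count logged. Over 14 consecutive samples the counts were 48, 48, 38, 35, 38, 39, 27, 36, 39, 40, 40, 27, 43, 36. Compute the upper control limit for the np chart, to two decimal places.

55.45

p̄ = Σdᵢ / (k·n) = 534 / (14 × 300) = 0.12714
UCL = np̄ + 3·√(np̄(1−p̄)) = 38.1429 + 3 × √(38.1429×0.87286) = 38.1429 + 3 × 5.7700 = 55.4530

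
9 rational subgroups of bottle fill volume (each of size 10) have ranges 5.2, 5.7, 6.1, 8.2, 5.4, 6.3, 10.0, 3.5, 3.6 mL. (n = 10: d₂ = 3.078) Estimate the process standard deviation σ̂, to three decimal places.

1.949

R̄ = (5.2 + 5.7 + 6.1 + 8.2 + 5.4 + 6.3 + 10.0 + 3.5 + 3.6) / 9 = 6.0000
σ̂ = R̄ / d₂ = 6.0000 / 3.078 = 1.9493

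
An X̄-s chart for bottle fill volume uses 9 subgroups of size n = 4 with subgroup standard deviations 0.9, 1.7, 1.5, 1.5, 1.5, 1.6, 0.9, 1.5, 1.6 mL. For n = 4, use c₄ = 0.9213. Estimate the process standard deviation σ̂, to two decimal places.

1.53

s̄ = (0.9 + 1.7 + 1.5 + 1.5 + 1.5 + 1.6 + 0.9 + 1.5 + 1.6) / 9 = 1.4111
σ̂ = s̄ / c₄ = 1.4111 / 0.9213 = 1.5317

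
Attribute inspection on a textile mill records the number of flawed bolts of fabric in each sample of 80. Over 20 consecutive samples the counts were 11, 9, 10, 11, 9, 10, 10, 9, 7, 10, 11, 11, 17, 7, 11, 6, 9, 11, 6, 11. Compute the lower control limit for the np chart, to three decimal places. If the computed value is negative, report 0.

1.003

p̄ = Σdᵢ / (k·n) = 196 / (20 × 80) = 0.12250
LCL = np̄ − 3·√(np̄(1−p̄)) = 9.8000 − 3 × 2.9325 = 1.0025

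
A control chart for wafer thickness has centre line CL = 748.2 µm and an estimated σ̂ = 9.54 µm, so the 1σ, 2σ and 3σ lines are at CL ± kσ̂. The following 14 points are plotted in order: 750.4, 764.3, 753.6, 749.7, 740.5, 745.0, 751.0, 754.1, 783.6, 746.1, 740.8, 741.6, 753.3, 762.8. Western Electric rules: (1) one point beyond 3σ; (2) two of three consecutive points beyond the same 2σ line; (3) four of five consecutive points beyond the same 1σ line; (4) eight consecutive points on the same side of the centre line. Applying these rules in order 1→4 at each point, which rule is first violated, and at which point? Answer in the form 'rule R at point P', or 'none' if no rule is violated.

rule 1 at point 9

Zone of each point (C = within 1σ̂, B = 1σ̂–2σ̂, A = 2σ̂–3σ̂, * = beyond 3σ̂; sign = side of CL): 1:+C, 2:+B, 3:+C, 4:+C, 5:-C, 6:-C, 7:+C, 8:+C, 9:+*, 10:-C, 11:-C, 12:-C, 13:+C, 14:+B
Rule 1 (one point beyond the 3σ limits) is satisfied at point 9.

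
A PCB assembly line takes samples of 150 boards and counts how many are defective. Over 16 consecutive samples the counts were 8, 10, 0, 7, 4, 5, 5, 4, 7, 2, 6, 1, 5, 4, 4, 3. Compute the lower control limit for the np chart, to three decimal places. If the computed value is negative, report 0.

p̄ = Σdᵢ / (k·n) = 75 / (16 × 150) = 0.03125
LCL = np̄ − 3·√(np̄(1−p̄)) = 4.6875 − 3 × 2.1310 = -1.7054 → 0 (negative, so LCL = 0)

0.000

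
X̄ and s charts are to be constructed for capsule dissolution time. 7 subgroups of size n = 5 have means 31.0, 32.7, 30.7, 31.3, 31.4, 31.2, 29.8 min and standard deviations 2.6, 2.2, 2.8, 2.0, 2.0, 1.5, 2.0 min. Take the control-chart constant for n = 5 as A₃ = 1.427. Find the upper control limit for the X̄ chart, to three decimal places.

34.235

X̄̄ = (31.0 + 32.7 + 30.7 + 31.3 + 31.4 + 31.2 + 29.8) / 7 = 31.1571
s̄ = (2.6 + 2.2 + 2.8 + 2.0 + 2.0 + 1.5 + 2.0) / 7 = 2.1571
UCL = X̄̄ + A₃·s̄ = 31.1571 + 1.427 × 2.1571 = 34.2354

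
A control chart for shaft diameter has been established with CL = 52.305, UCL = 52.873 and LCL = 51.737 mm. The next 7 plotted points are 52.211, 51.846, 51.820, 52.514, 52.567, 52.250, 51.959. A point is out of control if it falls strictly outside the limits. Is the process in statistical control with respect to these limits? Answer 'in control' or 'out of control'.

in control

All 7 points lie within [51.737, 52.873].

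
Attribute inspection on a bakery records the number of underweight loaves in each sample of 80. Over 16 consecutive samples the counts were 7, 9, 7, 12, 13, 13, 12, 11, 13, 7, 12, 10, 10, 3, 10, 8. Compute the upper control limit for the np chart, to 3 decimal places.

18.615

p̄ = Σdᵢ / (k·n) = 157 / (16 × 80) = 0.12266
UCL = np̄ + 3·√(np̄(1−p̄)) = 9.8125 + 3 × √(9.8125×0.87734) = 9.8125 + 3 × 2.9341 = 18.6148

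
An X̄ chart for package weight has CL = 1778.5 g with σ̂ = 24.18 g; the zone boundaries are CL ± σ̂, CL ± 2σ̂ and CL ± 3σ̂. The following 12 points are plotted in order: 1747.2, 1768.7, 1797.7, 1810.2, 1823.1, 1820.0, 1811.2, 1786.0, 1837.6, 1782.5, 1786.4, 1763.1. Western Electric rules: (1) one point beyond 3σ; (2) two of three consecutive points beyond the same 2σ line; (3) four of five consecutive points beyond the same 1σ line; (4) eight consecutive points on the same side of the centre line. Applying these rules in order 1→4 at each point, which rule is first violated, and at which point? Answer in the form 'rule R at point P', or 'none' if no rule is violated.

Zone of each point (C = within 1σ̂, B = 1σ̂–2σ̂, A = 2σ̂–3σ̂, * = beyond 3σ̂; sign = side of CL): 1:-B, 2:-C, 3:+C, 4:+B, 5:+B, 6:+B, 7:+B, 8:+C, 9:+A, 10:+C, 11:+C, 12:-C
Rule 3 (four of five consecutive points beyond the same 1σ limit) is satisfied at point 7.

rule 3 at point 7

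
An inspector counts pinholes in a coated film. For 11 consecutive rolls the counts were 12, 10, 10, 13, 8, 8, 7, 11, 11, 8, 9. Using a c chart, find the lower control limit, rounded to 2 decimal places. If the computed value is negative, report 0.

0.37

c̄ = (12 + 10 + 10 + 13 + 8 + 8 + 7 + 11 + 11 + 8 + 9) / 11 = 107 / 11 = 9.7273
LCL = c̄ − 3√c̄ = 9.7273 − 3 × 3.1189 = 0.3707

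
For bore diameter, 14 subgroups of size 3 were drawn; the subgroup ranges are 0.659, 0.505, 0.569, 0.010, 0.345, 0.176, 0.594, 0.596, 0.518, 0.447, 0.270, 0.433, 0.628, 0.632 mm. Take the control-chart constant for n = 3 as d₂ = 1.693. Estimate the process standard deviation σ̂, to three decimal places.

0.269

R̄ = (0.659 + 0.505 + 0.569 + 0.010 + 0.345 + 0.176 + 0.594 + 0.596 + 0.518 + 0.447 + 0.270 + 0.433 + 0.628 + 0.632) / 14 = 0.4559
σ̂ = R̄ / d₂ = 0.4559 / 1.693 = 0.2693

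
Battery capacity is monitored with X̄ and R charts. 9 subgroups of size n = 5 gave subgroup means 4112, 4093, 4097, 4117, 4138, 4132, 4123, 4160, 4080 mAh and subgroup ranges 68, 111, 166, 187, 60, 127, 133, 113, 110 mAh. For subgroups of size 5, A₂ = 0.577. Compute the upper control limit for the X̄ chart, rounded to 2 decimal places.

4185.81

X̄̄ = (4112 + 4093 + 4097 + 4117 + 4138 + 4132 + 4123 + 4160 + 4080) / 9 = 37052.0000 / 9 = 4116.8889
R̄ = (68 + 111 + 166 + 187 + 60 + 127 + 133 + 113 + 110) / 9 = 1075.0000 / 9 = 119.4444
UCL = X̄̄ + A₂·R̄ = 4116.8889 + 0.577 × 119.4444 = 4185.8083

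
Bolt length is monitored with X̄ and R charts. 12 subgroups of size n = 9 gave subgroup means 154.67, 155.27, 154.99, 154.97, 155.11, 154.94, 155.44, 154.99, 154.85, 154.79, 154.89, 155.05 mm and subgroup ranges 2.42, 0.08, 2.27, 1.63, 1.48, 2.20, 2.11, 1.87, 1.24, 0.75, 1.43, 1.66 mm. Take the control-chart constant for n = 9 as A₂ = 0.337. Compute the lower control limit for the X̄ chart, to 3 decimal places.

X̄̄ = (154.67 + 155.27 + 154.99 + 154.97 + 155.11 + 154.94 + 155.44 + 154.99 + 154.85 + 154.79 + 154.89 + 155.05) / 12 = 1859.9600 / 12 = 154.9967
R̄ = (2.42 + 0.08 + 2.27 + 1.63 + 1.48 + 2.20 + 2.11 + 1.87 + 1.24 + 0.75 + 1.43 + 1.66) / 12 = 19.1400 / 12 = 1.5950
LCL = X̄̄ − A₂·R̄ = 154.9967 − 0.337 × 1.5950 = 154.4592

154.459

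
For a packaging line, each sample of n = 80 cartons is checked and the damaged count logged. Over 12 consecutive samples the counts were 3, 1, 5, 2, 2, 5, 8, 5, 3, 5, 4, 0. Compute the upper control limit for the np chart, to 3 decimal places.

9.134

p̄ = Σdᵢ / (k·n) = 43 / (12 × 80) = 0.04479
UCL = np̄ + 3·√(np̄(1−p̄)) = 3.5833 + 3 × √(3.5833×0.95521) = 3.5833 + 3 × 1.8501 = 9.1336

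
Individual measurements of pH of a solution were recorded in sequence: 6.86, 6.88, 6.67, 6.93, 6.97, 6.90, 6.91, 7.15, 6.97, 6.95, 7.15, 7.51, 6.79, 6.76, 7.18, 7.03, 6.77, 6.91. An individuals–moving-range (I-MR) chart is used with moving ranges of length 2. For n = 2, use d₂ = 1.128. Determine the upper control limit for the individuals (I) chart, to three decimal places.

7.482

X̄ = (6.86 + 6.88 + 6.67 + 6.93 + 6.97 + 6.90 + 6.91 + 7.15 + 6.97 + 6.95 + 7.15 + 7.51 + 6.79 + 6.76 + 7.18 + 7.03 + 6.77 + 6.91) / 18 = 6.9606
Moving ranges: 0.02, 0.21, 0.26, 0.04, 0.07, 0.01, 0.24, 0.18, 0.02, 0.20, 0.36, 0.72, 0.03, 0.42, 0.15, 0.26, 0.14; M̄R̄ = 3.3300 / 17 = 0.1959
UCL = X̄ + 3·M̄R̄/d₂ = 6.9606 + 3 × 0.1959 / 1.128 = 7.4815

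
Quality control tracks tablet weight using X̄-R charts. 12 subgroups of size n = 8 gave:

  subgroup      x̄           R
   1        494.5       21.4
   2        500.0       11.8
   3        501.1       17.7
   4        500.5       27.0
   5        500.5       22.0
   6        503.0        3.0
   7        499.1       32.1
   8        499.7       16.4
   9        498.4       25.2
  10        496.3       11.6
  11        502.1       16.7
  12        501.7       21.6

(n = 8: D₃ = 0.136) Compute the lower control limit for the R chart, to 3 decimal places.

2.567

R̄ = (21.4 + 11.8 + 17.7 + 27.0 + 22.0 + 3.0 + 32.1 + 16.4 + 25.2 + 11.6 + 16.7 + 21.6) / 12 = 226.5000 / 12 = 18.8750
LCL_R = D₃·R̄ = 0.136 × 18.8750 = 2.5670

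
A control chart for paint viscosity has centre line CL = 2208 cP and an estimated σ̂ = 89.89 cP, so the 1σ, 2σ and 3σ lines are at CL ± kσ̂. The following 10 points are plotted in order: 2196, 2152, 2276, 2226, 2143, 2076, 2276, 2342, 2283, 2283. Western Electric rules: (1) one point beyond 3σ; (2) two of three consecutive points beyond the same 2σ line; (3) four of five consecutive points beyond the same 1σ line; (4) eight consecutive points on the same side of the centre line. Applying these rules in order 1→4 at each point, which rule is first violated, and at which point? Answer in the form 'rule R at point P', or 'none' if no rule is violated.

none

Zone of each point (C = within 1σ̂, B = 1σ̂–2σ̂, A = 2σ̂–3σ̂, * = beyond 3σ̂; sign = side of CL): 1:-C, 2:-C, 3:+C, 4:+C, 5:-C, 6:-B, 7:+C, 8:+B, 9:+C, 10:+C
No rule fires across all 10 points.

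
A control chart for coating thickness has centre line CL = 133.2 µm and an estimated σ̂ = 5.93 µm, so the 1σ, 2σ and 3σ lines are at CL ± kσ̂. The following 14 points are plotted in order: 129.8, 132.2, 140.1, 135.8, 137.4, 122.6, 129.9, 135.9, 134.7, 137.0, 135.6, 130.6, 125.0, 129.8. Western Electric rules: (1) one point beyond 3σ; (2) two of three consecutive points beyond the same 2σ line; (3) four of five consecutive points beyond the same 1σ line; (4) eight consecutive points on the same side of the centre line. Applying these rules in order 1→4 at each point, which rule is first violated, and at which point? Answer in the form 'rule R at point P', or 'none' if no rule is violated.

none

Zone of each point (C = within 1σ̂, B = 1σ̂–2σ̂, A = 2σ̂–3σ̂, * = beyond 3σ̂; sign = side of CL): 1:-C, 2:-C, 3:+B, 4:+C, 5:+C, 6:-B, 7:-C, 8:+C, 9:+C, 10:+C, 11:+C, 12:-C, 13:-B, 14:-C
No rule fires across all 14 points.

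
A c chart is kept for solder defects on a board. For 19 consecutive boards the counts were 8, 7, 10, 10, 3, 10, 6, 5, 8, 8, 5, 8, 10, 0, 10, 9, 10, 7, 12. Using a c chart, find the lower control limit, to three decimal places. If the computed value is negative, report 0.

0.000

c̄ = (8 + 7 + 10 + 10 + 3 + 10 + 6 + 5 + 8 + 8 + 5 + 8 + 10 + 0 + 10 + 9 + 10 + 7 + 12) / 19 = 146 / 19 = 7.6842
LCL = c̄ − 3√c̄ = 7.6842 − 3 × 2.7720 = -0.6319 → 0 (cannot be negative)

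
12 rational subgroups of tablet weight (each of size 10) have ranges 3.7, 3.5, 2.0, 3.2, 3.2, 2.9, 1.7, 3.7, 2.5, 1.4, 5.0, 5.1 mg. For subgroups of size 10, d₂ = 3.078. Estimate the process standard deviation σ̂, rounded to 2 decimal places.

1.03

R̄ = (3.7 + 3.5 + 2.0 + 3.2 + 3.2 + 2.9 + 1.7 + 3.7 + 2.5 + 1.4 + 5.0 + 5.1) / 12 = 3.1583
σ̂ = R̄ / d₂ = 3.1583 / 3.078 = 1.0261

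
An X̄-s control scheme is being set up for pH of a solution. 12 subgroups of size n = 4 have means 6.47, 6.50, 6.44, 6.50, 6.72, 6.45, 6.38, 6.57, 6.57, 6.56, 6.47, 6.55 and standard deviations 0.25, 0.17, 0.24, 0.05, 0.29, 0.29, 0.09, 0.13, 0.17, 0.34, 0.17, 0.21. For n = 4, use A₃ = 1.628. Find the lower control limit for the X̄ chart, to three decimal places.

X̄̄ = (6.47 + 6.50 + 6.44 + 6.50 + 6.72 + 6.45 + 6.38 + 6.57 + 6.57 + 6.56 + 6.47 + 6.55) / 12 = 6.5150
s̄ = (0.25 + 0.17 + 0.24 + 0.05 + 0.29 + 0.29 + 0.09 + 0.13 + 0.17 + 0.34 + 0.17 + 0.21) / 12 = 0.2000
LCL = X̄̄ − A₃·s̄ = 6.5150 − 1.628 × 0.2000 = 6.1894

6.189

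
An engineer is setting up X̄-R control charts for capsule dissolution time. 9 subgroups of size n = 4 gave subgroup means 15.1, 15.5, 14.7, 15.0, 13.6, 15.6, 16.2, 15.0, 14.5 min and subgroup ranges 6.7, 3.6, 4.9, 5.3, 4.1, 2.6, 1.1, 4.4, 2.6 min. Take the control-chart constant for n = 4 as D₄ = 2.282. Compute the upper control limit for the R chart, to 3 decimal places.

8.951

R̄ = (6.7 + 3.6 + 4.9 + 5.3 + 4.1 + 2.6 + 1.1 + 4.4 + 2.6) / 9 = 35.3000 / 9 = 3.9222
UCL_R = D₄·R̄ = 2.282 × 3.9222 = 8.9505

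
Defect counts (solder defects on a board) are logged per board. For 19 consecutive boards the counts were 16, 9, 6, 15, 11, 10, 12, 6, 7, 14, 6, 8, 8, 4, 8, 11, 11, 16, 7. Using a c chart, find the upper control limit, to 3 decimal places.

19.098

c̄ = (16 + 9 + 6 + 15 + 11 + 10 + 12 + 6 + 7 + 14 + 6 + 8 + 8 + 4 + 8 + 11 + 11 + 16 + 7) / 19 = 185 / 19 = 9.7368
UCL = c̄ + 3√c̄ = 9.7368 + 3 × √9.7368 = 9.7368 + 3 × 3.1204 = 19.0980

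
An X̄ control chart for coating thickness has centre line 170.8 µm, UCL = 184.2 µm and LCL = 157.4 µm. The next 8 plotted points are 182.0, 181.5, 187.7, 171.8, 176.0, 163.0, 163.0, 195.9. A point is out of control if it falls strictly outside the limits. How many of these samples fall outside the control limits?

2

Compare each point to [157.4, 184.2]: sample 3 = 187.7 > UCL; sample 8 = 195.9 > UCL.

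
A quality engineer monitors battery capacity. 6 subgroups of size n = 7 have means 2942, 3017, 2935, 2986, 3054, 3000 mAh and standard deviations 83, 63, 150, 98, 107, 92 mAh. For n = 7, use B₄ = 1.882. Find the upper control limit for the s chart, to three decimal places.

186.004

s̄ = (83 + 63 + 150 + 98 + 107 + 92) / 6 = 98.8333
UCL_s = B₄·s̄ = 1.882 × 98.8333 = 186.0043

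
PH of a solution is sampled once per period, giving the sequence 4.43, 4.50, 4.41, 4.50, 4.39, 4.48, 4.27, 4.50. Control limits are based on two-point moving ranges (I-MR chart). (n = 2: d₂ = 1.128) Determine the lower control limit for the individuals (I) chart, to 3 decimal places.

X̄ = (4.43 + 4.50 + 4.41 + 4.50 + 4.39 + 4.48 + 4.27 + 4.50) / 8 = 4.4350
Moving ranges: 0.07, 0.09, 0.09, 0.11, 0.09, 0.21, 0.23; M̄R̄ = 0.8900 / 7 = 0.1271
LCL = X̄ − 3·M̄R̄/d₂ = 4.4350 − 3 × 0.1271 / 1.128 = 4.0969

4.097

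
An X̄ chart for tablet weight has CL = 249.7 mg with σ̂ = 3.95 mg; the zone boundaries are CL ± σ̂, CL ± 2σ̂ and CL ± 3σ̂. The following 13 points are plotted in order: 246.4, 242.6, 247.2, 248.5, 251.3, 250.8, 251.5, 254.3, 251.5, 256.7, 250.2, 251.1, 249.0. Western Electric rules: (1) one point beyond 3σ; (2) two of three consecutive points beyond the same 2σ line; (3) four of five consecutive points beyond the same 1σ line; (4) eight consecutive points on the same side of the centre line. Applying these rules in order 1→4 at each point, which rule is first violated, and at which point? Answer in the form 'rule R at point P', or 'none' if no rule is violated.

rule 4 at point 12

Zone of each point (C = within 1σ̂, B = 1σ̂–2σ̂, A = 2σ̂–3σ̂, * = beyond 3σ̂; sign = side of CL): 1:-C, 2:-B, 3:-C, 4:-C, 5:+C, 6:+C, 7:+C, 8:+B, 9:+C, 10:+B, 11:+C, 12:+C, 13:-C
Rule 4 (eight consecutive points on the same side of the centre line) is satisfied at point 12.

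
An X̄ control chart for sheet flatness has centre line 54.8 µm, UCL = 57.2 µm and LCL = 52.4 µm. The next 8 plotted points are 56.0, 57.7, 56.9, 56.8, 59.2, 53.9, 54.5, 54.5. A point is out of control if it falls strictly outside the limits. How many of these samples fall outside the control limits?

2

Compare each point to [52.4, 57.2]: sample 2 = 57.7 > UCL; sample 5 = 59.2 > UCL.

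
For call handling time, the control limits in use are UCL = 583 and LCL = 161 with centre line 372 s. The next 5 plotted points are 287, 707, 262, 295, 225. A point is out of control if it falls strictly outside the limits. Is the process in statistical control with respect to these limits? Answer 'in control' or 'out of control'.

Compare each point to [161, 583]: sample 2 = 707 > UCL.

out of control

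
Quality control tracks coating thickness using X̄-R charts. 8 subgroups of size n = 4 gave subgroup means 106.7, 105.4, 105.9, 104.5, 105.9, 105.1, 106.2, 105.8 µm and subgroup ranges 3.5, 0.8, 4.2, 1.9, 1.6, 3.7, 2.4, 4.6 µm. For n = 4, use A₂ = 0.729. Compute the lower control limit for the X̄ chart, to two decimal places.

X̄̄ = (106.7 + 105.4 + 105.9 + 104.5 + 105.9 + 105.1 + 106.2 + 105.8) / 8 = 845.5000 / 8 = 105.6875
R̄ = (3.5 + 0.8 + 4.2 + 1.9 + 1.6 + 3.7 + 2.4 + 4.6) / 8 = 22.7000 / 8 = 2.8375
LCL = X̄̄ − A₂·R̄ = 105.6875 − 0.729 × 2.8375 = 103.6190

103.62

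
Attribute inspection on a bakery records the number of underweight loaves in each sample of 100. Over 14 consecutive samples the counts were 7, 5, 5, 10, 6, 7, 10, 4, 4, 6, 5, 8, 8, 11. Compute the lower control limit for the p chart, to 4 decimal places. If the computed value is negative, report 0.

p̄ = Σdᵢ / (k·n) = 96 / (14 × 100) = 0.06857
LCL = p̄ − 3·√(p̄(1−p̄)/n) = 0.06857 − 3 × 0.02527 = -0.00725 → 0 (negative, so LCL = 0)

0.0000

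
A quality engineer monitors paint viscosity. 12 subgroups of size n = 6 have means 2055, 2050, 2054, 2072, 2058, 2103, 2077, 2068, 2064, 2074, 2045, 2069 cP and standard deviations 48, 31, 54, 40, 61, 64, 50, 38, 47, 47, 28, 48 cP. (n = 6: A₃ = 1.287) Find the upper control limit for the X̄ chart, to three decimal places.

2125.381

X̄̄ = (2055 + 2050 + 2054 + 2072 + 2058 + 2103 + 2077 + 2068 + 2064 + 2074 + 2045 + 2069) / 12 = 2065.7500
s̄ = (48 + 31 + 54 + 40 + 61 + 64 + 50 + 38 + 47 + 47 + 28 + 48) / 12 = 46.3333
UCL = X̄̄ + A₃·s̄ = 2065.7500 + 1.287 × 46.3333 = 2125.3810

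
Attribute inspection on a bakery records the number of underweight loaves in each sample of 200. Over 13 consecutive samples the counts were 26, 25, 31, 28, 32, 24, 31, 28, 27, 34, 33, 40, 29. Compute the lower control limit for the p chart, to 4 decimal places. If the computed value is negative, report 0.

p̄ = Σdᵢ / (k·n) = 388 / (13 × 200) = 0.14923
LCL = p̄ − 3·√(p̄(1−p̄)/n) = 0.14923 − 3 × 0.02520 = 0.07364

0.0736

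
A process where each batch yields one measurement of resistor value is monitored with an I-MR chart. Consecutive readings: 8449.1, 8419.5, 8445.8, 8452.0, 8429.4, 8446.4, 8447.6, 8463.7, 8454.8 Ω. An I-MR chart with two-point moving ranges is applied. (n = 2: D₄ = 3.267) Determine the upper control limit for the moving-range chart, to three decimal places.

52.231

Moving ranges: 29.6, 26.3, 6.2, 22.6, 17.0, 1.2, 16.1, 8.9; M̄R̄ = 127.9000 / 8 = 15.9875
UCL_MR = D₄·M̄R̄ = 3.267 × 15.9875 = 52.2312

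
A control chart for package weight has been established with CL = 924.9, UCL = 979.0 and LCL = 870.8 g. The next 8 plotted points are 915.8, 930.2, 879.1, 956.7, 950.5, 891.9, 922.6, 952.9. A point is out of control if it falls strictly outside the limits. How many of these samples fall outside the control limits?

All 8 points lie within [870.8, 979.0].

0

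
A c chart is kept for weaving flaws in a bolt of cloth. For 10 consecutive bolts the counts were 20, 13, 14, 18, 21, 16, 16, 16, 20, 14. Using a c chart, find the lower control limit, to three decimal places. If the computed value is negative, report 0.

4.504

c̄ = (20 + 13 + 14 + 18 + 21 + 16 + 16 + 16 + 20 + 14) / 10 = 168 / 10 = 16.8000
LCL = c̄ − 3√c̄ = 16.8000 − 3 × 4.0988 = 4.5037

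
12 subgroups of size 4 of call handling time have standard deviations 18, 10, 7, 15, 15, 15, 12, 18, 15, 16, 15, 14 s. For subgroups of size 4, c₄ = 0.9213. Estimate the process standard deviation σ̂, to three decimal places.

s̄ = (18 + 10 + 7 + 15 + 15 + 15 + 12 + 18 + 15 + 16 + 15 + 14) / 12 = 14.1667
σ̂ = s̄ / c₄ = 14.1667 / 0.9213 = 15.3768

15.377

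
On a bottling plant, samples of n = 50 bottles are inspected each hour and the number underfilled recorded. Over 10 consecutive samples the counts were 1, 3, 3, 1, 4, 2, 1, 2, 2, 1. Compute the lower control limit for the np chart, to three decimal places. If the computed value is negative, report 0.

0.000

p̄ = Σdᵢ / (k·n) = 20 / (10 × 50) = 0.04000
LCL = np̄ − 3·√(np̄(1−p̄)) = 2.0000 − 3 × 1.3856 = -2.1569 → 0 (negative, so LCL = 0)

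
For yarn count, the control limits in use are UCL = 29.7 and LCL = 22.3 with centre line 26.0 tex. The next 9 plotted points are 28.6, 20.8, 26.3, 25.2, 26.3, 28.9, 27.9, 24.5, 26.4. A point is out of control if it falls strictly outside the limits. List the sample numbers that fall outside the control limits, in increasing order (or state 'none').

Compare each point to [22.3, 29.7]: sample 2 = 20.8 < LCL.

2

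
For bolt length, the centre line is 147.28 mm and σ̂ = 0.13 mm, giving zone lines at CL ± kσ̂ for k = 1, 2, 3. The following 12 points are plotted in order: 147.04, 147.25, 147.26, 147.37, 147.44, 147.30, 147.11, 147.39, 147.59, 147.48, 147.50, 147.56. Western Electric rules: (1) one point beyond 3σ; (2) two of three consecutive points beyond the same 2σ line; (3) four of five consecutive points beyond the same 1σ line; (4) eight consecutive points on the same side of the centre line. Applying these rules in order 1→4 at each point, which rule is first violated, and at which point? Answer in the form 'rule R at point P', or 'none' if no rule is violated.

rule 3 at point 12

Zone of each point (C = within 1σ̂, B = 1σ̂–2σ̂, A = 2σ̂–3σ̂, * = beyond 3σ̂; sign = side of CL): 1:-B, 2:-C, 3:-C, 4:+C, 5:+B, 6:+C, 7:-B, 8:+C, 9:+A, 10:+B, 11:+B, 12:+A
Rule 3 (four of five consecutive points beyond the same 1σ limit) is satisfied at point 12.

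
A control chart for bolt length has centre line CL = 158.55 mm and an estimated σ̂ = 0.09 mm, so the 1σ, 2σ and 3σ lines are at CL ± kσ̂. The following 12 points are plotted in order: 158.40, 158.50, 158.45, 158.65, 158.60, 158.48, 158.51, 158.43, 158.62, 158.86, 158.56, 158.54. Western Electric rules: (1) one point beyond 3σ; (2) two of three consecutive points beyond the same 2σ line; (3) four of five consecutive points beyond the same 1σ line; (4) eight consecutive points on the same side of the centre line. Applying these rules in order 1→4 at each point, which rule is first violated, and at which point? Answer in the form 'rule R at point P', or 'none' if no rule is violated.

Zone of each point (C = within 1σ̂, B = 1σ̂–2σ̂, A = 2σ̂–3σ̂, * = beyond 3σ̂; sign = side of CL): 1:-B, 2:-C, 3:-B, 4:+B, 5:+C, 6:-C, 7:-C, 8:-B, 9:+C, 10:+*, 11:+C, 12:-C
Rule 1 (one point beyond the 3σ limits) is satisfied at point 10.

rule 1 at point 10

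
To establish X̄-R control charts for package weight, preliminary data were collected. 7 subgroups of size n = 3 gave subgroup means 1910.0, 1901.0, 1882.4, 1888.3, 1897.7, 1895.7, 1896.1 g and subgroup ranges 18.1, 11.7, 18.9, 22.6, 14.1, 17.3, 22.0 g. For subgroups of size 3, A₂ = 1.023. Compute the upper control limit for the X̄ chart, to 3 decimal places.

1914.110

X̄̄ = (1910.0 + 1901.0 + 1882.4 + 1888.3 + 1897.7 + 1895.7 + 1896.1) / 7 = 13271.2000 / 7 = 1895.8857
R̄ = (18.1 + 11.7 + 18.9 + 22.6 + 14.1 + 17.3 + 22.0) / 7 = 124.7000 / 7 = 17.8143
UCL = X̄̄ + A₂·R̄ = 1895.8857 + 1.023 × 17.8143 = 1914.1097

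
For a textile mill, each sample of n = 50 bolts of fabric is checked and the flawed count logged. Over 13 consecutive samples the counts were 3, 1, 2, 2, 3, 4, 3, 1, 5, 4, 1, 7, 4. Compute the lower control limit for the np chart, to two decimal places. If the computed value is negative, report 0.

p̄ = Σdᵢ / (k·n) = 40 / (13 × 50) = 0.06154
LCL = np̄ − 3·√(np̄(1−p̄)) = 3.0769 − 3 × 1.6993 = -2.0209 → 0 (negative, so LCL = 0)

0.00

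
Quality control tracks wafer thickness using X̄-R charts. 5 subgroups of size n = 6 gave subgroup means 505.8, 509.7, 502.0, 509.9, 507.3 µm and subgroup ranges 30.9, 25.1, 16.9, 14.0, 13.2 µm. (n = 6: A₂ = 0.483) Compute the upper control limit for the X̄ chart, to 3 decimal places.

X̄̄ = (505.8 + 509.7 + 502.0 + 509.9 + 507.3) / 5 = 2534.7000 / 5 = 506.9400
R̄ = (30.9 + 25.1 + 16.9 + 14.0 + 13.2) / 5 = 100.1000 / 5 = 20.0200
UCL = X̄̄ + A₂·R̄ = 506.9400 + 0.483 × 20.0200 = 516.6097

516.610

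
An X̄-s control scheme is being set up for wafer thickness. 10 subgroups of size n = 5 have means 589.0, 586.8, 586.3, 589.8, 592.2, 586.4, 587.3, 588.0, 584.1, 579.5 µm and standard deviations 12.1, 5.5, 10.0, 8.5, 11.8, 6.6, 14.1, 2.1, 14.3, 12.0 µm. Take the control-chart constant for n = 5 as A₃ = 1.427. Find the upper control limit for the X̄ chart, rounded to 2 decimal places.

X̄̄ = (589.0 + 586.8 + 586.3 + 589.8 + 592.2 + 586.4 + 587.3 + 588.0 + 584.1 + 579.5) / 10 = 586.9400
s̄ = (12.1 + 5.5 + 10.0 + 8.5 + 11.8 + 6.6 + 14.1 + 2.1 + 14.3 + 12.0) / 10 = 9.7000
UCL = X̄̄ + A₃·s̄ = 586.9400 + 1.427 × 9.7000 = 600.7819

600.78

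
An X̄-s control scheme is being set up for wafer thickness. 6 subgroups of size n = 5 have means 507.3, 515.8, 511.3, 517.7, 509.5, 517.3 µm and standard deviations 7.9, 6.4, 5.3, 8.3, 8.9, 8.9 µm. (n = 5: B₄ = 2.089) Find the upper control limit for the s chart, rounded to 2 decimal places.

s̄ = (7.9 + 6.4 + 5.3 + 8.3 + 8.9 + 8.9) / 6 = 7.6167
UCL_s = B₄·s̄ = 2.089 × 7.6167 = 15.9112

15.91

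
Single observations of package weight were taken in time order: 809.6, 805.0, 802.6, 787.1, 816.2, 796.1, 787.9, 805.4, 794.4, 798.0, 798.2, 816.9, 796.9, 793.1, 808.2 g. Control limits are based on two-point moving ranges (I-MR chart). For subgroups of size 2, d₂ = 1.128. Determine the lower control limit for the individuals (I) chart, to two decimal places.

768.78

X̄ = (809.6 + 805.0 + 802.6 + 787.1 + 816.2 + 796.1 + 787.9 + 805.4 + 794.4 + 798.0 + 798.2 + 816.9 + 796.9 + 793.1 + 808.2) / 15 = 801.0400
Moving ranges: 4.6, 2.4, 15.5, 29.1, 20.1, 8.2, 17.5, 11.0, 3.6, 0.2, 18.7, 20.0, 3.8, 15.1; M̄R̄ = 169.8000 / 14 = 12.1286
LCL = X̄ − 3·M̄R̄/d₂ = 801.0400 − 3 × 12.1286 / 1.128 = 768.7832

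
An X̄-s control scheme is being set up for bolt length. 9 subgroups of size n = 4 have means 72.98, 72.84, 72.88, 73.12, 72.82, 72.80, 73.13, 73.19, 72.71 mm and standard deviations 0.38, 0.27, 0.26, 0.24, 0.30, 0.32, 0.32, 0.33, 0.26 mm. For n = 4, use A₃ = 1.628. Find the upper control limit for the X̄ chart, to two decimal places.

73.43

X̄̄ = (72.98 + 72.84 + 72.88 + 73.12 + 72.82 + 72.80 + 73.13 + 73.19 + 72.71) / 9 = 72.9411
s̄ = (0.38 + 0.27 + 0.26 + 0.24 + 0.30 + 0.32 + 0.32 + 0.33 + 0.26) / 9 = 0.2978
UCL = X̄̄ + A₃·s̄ = 72.9411 + 1.628 × 0.2978 = 73.4259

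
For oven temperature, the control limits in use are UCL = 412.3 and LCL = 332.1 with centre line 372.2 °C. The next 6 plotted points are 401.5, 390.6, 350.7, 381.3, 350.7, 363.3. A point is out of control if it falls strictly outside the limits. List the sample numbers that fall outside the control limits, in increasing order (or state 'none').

none

All 6 points lie within [332.1, 412.3].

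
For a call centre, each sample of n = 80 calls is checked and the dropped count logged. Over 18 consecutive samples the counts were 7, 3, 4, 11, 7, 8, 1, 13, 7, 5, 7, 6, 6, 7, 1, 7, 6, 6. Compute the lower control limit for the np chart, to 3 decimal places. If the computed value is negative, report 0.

0.000

p̄ = Σdᵢ / (k·n) = 112 / (18 × 80) = 0.07778
LCL = np̄ − 3·√(np̄(1−p̄)) = 6.2222 − 3 × 2.3955 = -0.9642 → 0 (negative, so LCL = 0)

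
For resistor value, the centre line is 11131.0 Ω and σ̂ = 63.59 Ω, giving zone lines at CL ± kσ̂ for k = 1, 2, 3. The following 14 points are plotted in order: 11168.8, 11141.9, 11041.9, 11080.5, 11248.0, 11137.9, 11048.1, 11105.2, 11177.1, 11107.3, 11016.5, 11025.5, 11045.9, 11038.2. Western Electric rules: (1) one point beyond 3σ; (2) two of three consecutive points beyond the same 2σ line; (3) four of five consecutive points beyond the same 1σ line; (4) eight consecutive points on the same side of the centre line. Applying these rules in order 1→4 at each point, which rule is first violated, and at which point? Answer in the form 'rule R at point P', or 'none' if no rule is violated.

Zone of each point (C = within 1σ̂, B = 1σ̂–2σ̂, A = 2σ̂–3σ̂, * = beyond 3σ̂; sign = side of CL): 1:+C, 2:+C, 3:-B, 4:-C, 5:+B, 6:+C, 7:-B, 8:-C, 9:+C, 10:-C, 11:-B, 12:-B, 13:-B, 14:-B
Rule 3 (four of five consecutive points beyond the same 1σ limit) is satisfied at point 14.

rule 3 at point 14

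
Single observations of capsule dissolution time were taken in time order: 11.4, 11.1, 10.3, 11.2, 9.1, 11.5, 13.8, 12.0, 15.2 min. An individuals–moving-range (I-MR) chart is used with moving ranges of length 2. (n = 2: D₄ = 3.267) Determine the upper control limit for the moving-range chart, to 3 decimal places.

5.636

Moving ranges: 0.3, 0.8, 0.9, 2.1, 2.4, 2.3, 1.8, 3.2; M̄R̄ = 13.8000 / 8 = 1.7250
UCL_MR = D₄·M̄R̄ = 3.267 × 1.7250 = 5.6356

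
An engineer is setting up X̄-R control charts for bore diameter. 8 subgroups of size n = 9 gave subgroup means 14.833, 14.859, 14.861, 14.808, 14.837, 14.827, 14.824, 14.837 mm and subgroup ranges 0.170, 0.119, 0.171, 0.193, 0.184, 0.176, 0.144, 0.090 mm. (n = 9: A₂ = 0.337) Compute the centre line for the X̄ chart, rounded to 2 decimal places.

14.84

X̄̄ = (14.833 + 14.859 + 14.861 + 14.808 + 14.837 + 14.827 + 14.824 + 14.837) / 8 = 118.6860 / 8 = 14.8358
CL = X̄̄ = 14.8358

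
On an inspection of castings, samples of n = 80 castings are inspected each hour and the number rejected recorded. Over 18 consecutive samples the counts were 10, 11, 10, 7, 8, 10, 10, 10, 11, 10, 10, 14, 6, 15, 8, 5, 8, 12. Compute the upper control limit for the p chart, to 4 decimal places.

p̄ = Σdᵢ / (k·n) = 175 / (18 × 80) = 0.12153
UCL = p̄ + 3·√(p̄(1−p̄)/n) = 0.12153 + 3 × √(0.12153×0.87847/80) = 0.12153 + 3 × 0.03653 = 0.23112

0.2311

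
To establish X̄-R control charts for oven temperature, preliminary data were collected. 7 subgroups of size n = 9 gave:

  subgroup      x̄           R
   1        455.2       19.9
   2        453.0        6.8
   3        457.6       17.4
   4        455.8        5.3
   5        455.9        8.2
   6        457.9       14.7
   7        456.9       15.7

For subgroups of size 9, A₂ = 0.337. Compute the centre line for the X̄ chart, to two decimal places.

X̄̄ = (455.2 + 453.0 + 457.6 + 455.8 + 455.9 + 457.9 + 456.9) / 7 = 3192.3000 / 7 = 456.0429
CL = X̄̄ = 456.0429

456.04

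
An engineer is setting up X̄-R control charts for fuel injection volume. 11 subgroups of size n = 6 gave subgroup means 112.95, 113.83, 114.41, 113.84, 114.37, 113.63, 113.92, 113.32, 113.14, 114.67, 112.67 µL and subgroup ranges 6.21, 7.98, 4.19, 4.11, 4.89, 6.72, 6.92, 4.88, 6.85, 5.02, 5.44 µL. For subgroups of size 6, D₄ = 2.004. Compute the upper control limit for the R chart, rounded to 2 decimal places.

R̄ = (6.21 + 7.98 + 4.19 + 4.11 + 4.89 + 6.72 + 6.92 + 4.88 + 6.85 + 5.02 + 5.44) / 11 = 63.2100 / 11 = 5.7464
UCL_R = D₄·R̄ = 2.004 × 5.7464 = 11.5157

11.52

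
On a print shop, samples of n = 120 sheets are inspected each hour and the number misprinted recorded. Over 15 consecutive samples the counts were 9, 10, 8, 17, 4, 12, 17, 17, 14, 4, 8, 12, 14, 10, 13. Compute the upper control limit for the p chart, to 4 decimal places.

0.1738

p̄ = Σdᵢ / (k·n) = 169 / (15 × 120) = 0.09389
UCL = p̄ + 3·√(p̄(1−p̄)/n) = 0.09389 + 3 × √(0.09389×0.90611/120) = 0.09389 + 3 × 0.02663 = 0.17377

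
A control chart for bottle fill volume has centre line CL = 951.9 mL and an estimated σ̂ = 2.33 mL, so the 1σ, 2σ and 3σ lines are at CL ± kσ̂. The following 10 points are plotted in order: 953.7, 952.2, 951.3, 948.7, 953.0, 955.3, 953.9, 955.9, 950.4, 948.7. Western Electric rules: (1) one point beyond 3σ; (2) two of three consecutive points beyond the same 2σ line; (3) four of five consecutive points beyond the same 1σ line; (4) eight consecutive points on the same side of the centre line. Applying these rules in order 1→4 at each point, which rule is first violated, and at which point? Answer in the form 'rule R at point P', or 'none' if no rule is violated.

none

Zone of each point (C = within 1σ̂, B = 1σ̂–2σ̂, A = 2σ̂–3σ̂, * = beyond 3σ̂; sign = side of CL): 1:+C, 2:+C, 3:-C, 4:-B, 5:+C, 6:+B, 7:+C, 8:+B, 9:-C, 10:-B
No rule fires across all 10 points.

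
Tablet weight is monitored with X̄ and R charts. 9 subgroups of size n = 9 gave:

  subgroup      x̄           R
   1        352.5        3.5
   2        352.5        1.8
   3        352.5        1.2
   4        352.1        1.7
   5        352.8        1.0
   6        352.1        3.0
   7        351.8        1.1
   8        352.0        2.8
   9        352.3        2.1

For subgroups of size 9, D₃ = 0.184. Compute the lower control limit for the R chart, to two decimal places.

0.37

R̄ = (3.5 + 1.8 + 1.2 + 1.7 + 1.0 + 3.0 + 1.1 + 2.8 + 2.1) / 9 = 18.2000 / 9 = 2.0222
LCL_R = D₃·R̄ = 0.184 × 2.0222 = 0.3721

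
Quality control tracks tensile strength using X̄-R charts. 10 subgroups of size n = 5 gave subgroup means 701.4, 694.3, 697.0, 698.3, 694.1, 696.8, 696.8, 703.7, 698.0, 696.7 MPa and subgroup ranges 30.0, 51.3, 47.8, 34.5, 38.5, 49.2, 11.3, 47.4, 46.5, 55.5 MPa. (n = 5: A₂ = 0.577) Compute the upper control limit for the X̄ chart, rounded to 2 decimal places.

X̄̄ = (701.4 + 694.3 + 697.0 + 698.3 + 694.1 + 696.8 + 696.8 + 703.7 + 698.0 + 696.7) / 10 = 6977.1000 / 10 = 697.7100
R̄ = (30.0 + 51.3 + 47.8 + 34.5 + 38.5 + 49.2 + 11.3 + 47.4 + 46.5 + 55.5) / 10 = 412.0000 / 10 = 41.2000
UCL = X̄̄ + A₂·R̄ = 697.7100 + 0.577 × 41.2000 = 721.4824

721.48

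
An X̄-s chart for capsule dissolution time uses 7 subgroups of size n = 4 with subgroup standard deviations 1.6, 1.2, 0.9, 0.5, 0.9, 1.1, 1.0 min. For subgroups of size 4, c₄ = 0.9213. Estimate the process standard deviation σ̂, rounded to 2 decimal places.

1.12

s̄ = (1.6 + 1.2 + 0.9 + 0.5 + 0.9 + 1.1 + 1.0) / 7 = 1.0286
σ̂ = s̄ / c₄ = 1.0286 / 0.9213 = 1.1164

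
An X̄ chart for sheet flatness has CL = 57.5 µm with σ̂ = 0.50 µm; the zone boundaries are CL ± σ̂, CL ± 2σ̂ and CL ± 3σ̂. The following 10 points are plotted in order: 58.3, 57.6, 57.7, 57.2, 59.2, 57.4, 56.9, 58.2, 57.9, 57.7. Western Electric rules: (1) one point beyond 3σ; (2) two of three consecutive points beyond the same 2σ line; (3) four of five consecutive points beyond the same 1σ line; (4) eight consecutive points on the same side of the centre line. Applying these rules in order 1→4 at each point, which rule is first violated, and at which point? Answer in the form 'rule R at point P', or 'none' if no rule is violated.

Zone of each point (C = within 1σ̂, B = 1σ̂–2σ̂, A = 2σ̂–3σ̂, * = beyond 3σ̂; sign = side of CL): 1:+B, 2:+C, 3:+C, 4:-C, 5:+*, 6:-C, 7:-B, 8:+B, 9:+C, 10:+C
Rule 1 (one point beyond the 3σ limits) is satisfied at point 5.

rule 1 at point 5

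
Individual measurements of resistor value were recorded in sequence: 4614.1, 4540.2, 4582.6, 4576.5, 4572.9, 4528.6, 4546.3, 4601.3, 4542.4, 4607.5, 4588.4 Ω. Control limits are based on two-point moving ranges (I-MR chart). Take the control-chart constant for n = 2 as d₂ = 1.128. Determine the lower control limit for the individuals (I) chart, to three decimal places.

4470.114

X̄ = (4614.1 + 4540.2 + 4582.6 + 4576.5 + 4572.9 + 4528.6 + 4546.3 + 4601.3 + 4542.4 + 4607.5 + 4588.4) / 11 = 4572.8000
Moving ranges: 73.9, 42.4, 6.1, 3.6, 44.3, 17.7, 55.0, 58.9, 65.1, 19.1; M̄R̄ = 386.1000 / 10 = 38.6100
LCL = X̄ − 3·M̄R̄/d₂ = 4572.8000 − 3 × 38.6100 / 1.128 = 4470.1138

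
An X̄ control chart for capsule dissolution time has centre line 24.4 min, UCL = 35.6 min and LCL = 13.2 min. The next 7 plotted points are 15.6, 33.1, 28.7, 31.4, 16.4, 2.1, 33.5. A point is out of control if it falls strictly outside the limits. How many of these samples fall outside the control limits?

Compare each point to [13.2, 35.6]: sample 6 = 2.1 < LCL.

1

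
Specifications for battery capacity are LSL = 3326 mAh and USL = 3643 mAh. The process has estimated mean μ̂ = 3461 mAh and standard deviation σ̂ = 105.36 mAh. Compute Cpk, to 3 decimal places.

0.427

Cpu = (USL − μ̂) / (3σ̂) = (3643 − 3461) / (3 × 105.36) = 0.5758; Cpl = (μ̂ − LSL) / (3σ̂) = (3461 − 3326) / (3 × 105.36) = 0.4271; Cpk = min(Cpu, Cpl) = 0.4271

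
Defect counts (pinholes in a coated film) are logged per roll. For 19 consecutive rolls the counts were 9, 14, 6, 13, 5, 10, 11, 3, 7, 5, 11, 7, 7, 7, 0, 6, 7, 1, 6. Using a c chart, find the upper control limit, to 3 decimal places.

c̄ = (9 + 14 + 6 + 13 + 5 + 10 + 11 + 3 + 7 + 5 + 11 + 7 + 7 + 7 + 0 + 6 + 7 + 1 + 6) / 19 = 135 / 19 = 7.1053
UCL = c̄ + 3√c̄ = 7.1053 + 3 × √7.1053 = 7.1053 + 3 × 2.6656 = 15.1020

15.102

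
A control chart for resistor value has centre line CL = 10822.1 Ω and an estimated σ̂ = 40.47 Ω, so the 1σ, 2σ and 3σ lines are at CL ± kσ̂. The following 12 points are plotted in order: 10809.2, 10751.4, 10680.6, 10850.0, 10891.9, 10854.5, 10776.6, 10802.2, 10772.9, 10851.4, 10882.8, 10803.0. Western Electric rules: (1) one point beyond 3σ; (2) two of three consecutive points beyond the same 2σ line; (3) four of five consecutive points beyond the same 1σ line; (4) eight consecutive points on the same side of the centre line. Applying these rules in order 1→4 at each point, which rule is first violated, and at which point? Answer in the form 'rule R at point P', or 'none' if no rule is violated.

Zone of each point (C = within 1σ̂, B = 1σ̂–2σ̂, A = 2σ̂–3σ̂, * = beyond 3σ̂; sign = side of CL): 1:-C, 2:-B, 3:-*, 4:+C, 5:+B, 6:+C, 7:-B, 8:-C, 9:-B, 10:+C, 11:+B, 12:-C
Rule 1 (one point beyond the 3σ limits) is satisfied at point 3.

rule 1 at point 3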